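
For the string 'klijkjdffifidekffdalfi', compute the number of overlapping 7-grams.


String 'klijkjdffifidekffdalfi' has length L = 22.
Number of overlapping n-grams = L - n + 1
Substituting: 22 - 7 + 1 = 16

16


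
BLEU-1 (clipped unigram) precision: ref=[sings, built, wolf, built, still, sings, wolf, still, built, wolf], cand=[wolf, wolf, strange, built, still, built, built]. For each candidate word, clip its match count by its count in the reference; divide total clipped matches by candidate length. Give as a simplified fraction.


Reference word counts: {'built': 3, 'sings': 2, 'still': 2, 'wolf': 3}
Checking each candidate word (with clipping):
  'wolf' -> in reference (ref count 3, used 1/3) -> match (matches: 1)
  'wolf' -> in reference (ref count 3, used 2/3) -> match (matches: 2)
  'strange' -> not in reference -> no match (matches: 2)
  'built' -> in reference (ref count 3, used 1/3) -> match (matches: 3)
  'still' -> in reference (ref count 2, used 1/2) -> match (matches: 4)
  'built' -> in reference (ref count 3, used 2/3) -> match (matches: 5)
  'built' -> in reference (ref count 3, used 3/3) -> match (matches: 6)
Clipped matches: 6, Candidate length: 7
Precision = 6/7

6/7


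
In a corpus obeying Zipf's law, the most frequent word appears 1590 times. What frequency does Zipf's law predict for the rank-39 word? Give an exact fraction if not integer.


Zipf's law: freq(rank) = f1 / rank
f1 = 1590, rank = 39
freq = 1590 / 39
GCD(1590, 39) = 3
Simplified: 530/13

530/13


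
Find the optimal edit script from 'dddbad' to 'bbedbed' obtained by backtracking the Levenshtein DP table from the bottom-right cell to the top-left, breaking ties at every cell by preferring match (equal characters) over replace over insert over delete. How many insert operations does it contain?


Edit distance = 4. Backtracking from cell (6, 7) with preference match > replace > insert > delete,
then listing the resulting alignment 'dddbad' -> 'bbedbed' left to right:
  Step 1: insert 'b' [insertion #1]
  Step 2: replace d->b
  Step 3: replace d->e
  Step 4: keep 'd'
  Step 5: keep 'b'
  Step 6: replace a->e
  Step 7: keep 'd'
Total insertions: 1

1


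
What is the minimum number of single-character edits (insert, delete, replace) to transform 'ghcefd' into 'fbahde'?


Building DP table for s1='ghcefd' (len 6) and s2='fbahde' (len 6):
       f  b  a  h  d  e
    0  1  2  3  4  5  6
  g 1  1  2  3  4  5  6
  h 2  2  2  3  3  4  5
  c 3  3  3  3  4  4  5
  e 4  4  4  4  4  5  4
  f 5  4  5  5  5  5  5
  d 6  5  5  6  6  5  6
Edit distance = dp[6][6] = 6

6


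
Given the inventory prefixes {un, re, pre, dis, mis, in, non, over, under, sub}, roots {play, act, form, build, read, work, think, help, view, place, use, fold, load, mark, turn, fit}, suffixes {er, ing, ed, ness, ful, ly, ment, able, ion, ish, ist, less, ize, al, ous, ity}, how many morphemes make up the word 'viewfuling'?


Segmenting 'viewfuling' against the inventory:
  'view' -> root (morpheme 1)
  'ful' -> suffix (morpheme 2)
  'ing' -> suffix (morpheme 3)
Total morphemes: 3

3


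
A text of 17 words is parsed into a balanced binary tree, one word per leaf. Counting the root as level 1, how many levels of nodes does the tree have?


In a balanced binary tree with n leaves the deepest leaf is ceil(log2(n)) edges below the root,
so counting node levels inclusive of root and leaves gives ceil(log2(n)) + 1 levels.
log2(17) = 4.0875
ceil(4.0875) = 5
levels = 5 + 1 = 6

6


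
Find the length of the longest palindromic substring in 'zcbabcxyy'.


Scanning 'zcbabcxyy' for palindromic substrings.
Substring at positions 1-5: 'cbabc'.
Check: reverse('cbabc') = 'cbabc' -> palindrome confirmed.
Neighbouring characters ('z' / 'x') break symmetry, so it cannot extend further.
No longer palindromic substring exists; longest length = 5

5


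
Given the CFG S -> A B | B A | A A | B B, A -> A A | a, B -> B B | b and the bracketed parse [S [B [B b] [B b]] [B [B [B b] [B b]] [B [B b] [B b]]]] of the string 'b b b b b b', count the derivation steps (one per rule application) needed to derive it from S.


Every bracketed nonterminal node [X ...] in the tree is produced by exactly one rule application.
Reading the tree off as a leftmost derivation:
  Step 1: S  =>  B B   (applied S -> B B)
  Step 2: B B  =>  B B B   (applied B -> B B)
  Step 3: B B B  =>  b B B   (applied B -> b)
  Step 4: b B B  =>  b b B   (applied B -> b)
  Step 5: b b B  =>  b b B B   (applied B -> B B)
  Step 6: b b B B  =>  b b B B B   (applied B -> B B)
  Step 7: b b B B B  =>  b b b B B   (applied B -> b)
  Step 8: b b b B B  =>  b b b b B   (applied B -> b)
  Step 9: b b b b B  =>  b b b b B B   (applied B -> B B)
  Step 10: b b b b B B  =>  b b b b b B   (applied B -> b)
  Step 11: b b b b b B  =>  b b b b b b   (applied B -> b)
Final yield: b b b b b b
Total rewrite steps: 11

11


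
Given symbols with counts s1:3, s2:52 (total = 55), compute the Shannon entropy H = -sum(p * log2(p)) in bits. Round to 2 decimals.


Computing entropy H = -sum(p_i * log2(p_i)):
  s1: p = 3/55 = 0.0545, -p*log2(p) = 0.2289
  s2: p = 52/55 = 0.9455, -p*log2(p) = 0.0765
H = sum of terms = 0.3054
Rounded to 2 decimals: 0.31

0.31


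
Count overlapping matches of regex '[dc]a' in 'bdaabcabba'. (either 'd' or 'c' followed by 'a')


Pattern: [dc]a means either 'd' or 'c' followed by 'a'.
Scanning 'bdaabcabba' position-by-position:
  Pos 0: window 'bd' -> no
  Pos 1: window 'da' -> MATCH
  Pos 2: window 'aa' -> no
  Pos 3: window 'ab' -> no
  Pos 4: window 'bc' -> no
  Pos 5: window 'ca' -> MATCH
  Pos 6: window 'ab' -> no
  Pos 7: window 'bb' -> no
  Pos 8: window 'ba' -> no
  Pos 9: window 'a' -> no
Total matches: 2

2


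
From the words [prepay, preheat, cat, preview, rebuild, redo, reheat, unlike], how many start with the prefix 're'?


Checking each word for prefix 're':
  'prepay' -> no (count: 0)
  'preheat' -> no (count: 0)
  'cat' -> no (count: 0)
  'preview' -> no (count: 0)
  'rebuild' -> YES, starts with 're' (count: 1)
  'redo' -> YES, starts with 're' (count: 2)
  'reheat' -> YES, starts with 're' (count: 3)
  'unlike' -> no (count: 3)
Total with prefix 're': 3

3


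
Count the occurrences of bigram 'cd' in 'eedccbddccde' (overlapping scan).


Scanning 'eedccbddccde' for bigram 'cd':
  Position 0: 'ee' -> no
  Position 1: 'ed' -> no
  Position 2: 'dc' -> no
  Position 3: 'cc' -> no
  Position 4: 'cb' -> no
  Position 5: 'bd' -> no
  Position 6: 'dd' -> no
  Position 7: 'dc' -> no
  Position 8: 'cc' -> no
  Position 9: 'cd' -> MATCH
  Position 10: 'de' -> no
Total matches: 1

1


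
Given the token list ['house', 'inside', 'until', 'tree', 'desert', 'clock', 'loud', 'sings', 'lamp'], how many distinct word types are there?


Listing all tokens and tracking unique types:
  Token 1: 'house' -> NEW (unique so far: 1)
  Token 2: 'inside' -> NEW (unique so far: 2)
  Token 3: 'until' -> NEW (unique so far: 3)
  Token 4: 'tree' -> NEW (unique so far: 4)
  Token 5: 'desert' -> NEW (unique so far: 5)
  Token 6: 'clock' -> NEW (unique so far: 6)
  Token 7: 'loud' -> NEW (unique so far: 7)
  Token 8: 'sings' -> NEW (unique so far: 8)
  Token 9: 'lamp' -> NEW (unique so far: 9)
Unique types: ('clock', 'desert', 'house', 'inside', 'lamp', 'loud', 'sings', 'tree', 'until')
Vocabulary size: 9

9


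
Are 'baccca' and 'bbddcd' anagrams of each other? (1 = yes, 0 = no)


Sort characters of 'baccca': 'aabccc'
Sort characters of 'bbddcd': 'bbcddd'
Sorted forms differ -> they are NOT anagrams
Result: 0

0


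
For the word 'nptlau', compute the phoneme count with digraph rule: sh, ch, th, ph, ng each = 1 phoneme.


Parsing 'nptlau' greedily, digraphs first:
  'n' -> consonant phoneme (phonemes so far: 1)
  'p' -> consonant phoneme (phonemes so far: 2)
  't' -> consonant phoneme (phonemes so far: 3)
  'l' -> consonant phoneme (phonemes so far: 4)
  'a' -> vowel phoneme (phonemes so far: 5)
  'u' -> vowel phoneme (phonemes so far: 6)
Total phonemes: 6

6


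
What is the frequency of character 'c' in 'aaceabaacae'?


Scanning 'aaceabaacae' for 'c':
  Position 2: 'c' -> MATCH (count: 1)
  Position 8: 'c' -> MATCH (count: 2)
Total occurrences of 'c': 2

2


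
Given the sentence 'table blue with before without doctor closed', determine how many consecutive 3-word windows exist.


Word trigrams from [7] words:
  Trigram 1: (table blue with)
  Trigram 2: (blue with before)
  Trigram 3: (with before without)
  Trigram 4: (before without doctor)
  Trigram 5: (without doctor closed)
Total word trigrams: 7 - 2 = 5

5


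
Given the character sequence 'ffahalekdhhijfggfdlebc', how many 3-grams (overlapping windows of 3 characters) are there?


String 'ffahalekdhhijfggfdlebc' has length L = 22.
Number of overlapping n-grams = L - n + 1
Substituting: 22 - 3 + 1 = 20

20


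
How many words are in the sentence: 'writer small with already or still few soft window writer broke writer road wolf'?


Counting words by splitting on spaces:
  Word 1: 'writer'
  Word 2: 'small'
  Word 3: 'with'
  Word 4: 'already'
  Word 5: 'or'
  Word 6: 'still'
  Word 7: 'few'
  Word 8: 'soft'
  Word 9: 'window'
  Word 10: 'writer'
  Word 11: 'broke'
  Word 12: 'writer'
  Word 13: 'road'
  Word 14: 'wolf'
Total words: 14

14


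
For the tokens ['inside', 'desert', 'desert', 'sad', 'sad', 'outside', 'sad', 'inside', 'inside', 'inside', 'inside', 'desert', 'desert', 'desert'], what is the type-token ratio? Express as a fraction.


Tokens: 14
Unique types: ('desert', 'inside', 'outside', 'sad') = 4
TTR = 4/14
Simplify: divide both by 2 -> 2/7
TTR = 2/7

2/7


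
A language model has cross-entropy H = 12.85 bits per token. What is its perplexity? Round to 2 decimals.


Perplexity formula: PP = 2^H
H = 12.85
PP = 2^12.85
Decompose: 2^12.85 = 2^12 * 2^0.85
2^12 = 4096, 2^0.85 ~ 1.8025009
PP ~ 4096 * 1.8025009 = 7383.0436864
Rounded to 2 decimals: 7383.04

7383.04


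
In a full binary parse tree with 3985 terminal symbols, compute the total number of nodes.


Leaf nodes (terminals): 3985
Internal nodes = n - 1 = 3985 - 1 = 3984
Total = leaves + internal = 3985 + 3984 = 7969

7969


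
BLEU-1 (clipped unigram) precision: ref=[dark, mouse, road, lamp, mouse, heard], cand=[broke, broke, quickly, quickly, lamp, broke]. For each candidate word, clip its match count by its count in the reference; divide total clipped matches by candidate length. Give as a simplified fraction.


Reference word counts: {'dark': 1, 'heard': 1, 'lamp': 1, 'mouse': 2, 'road': 1}
Checking each candidate word (with clipping):
  'broke' -> not in reference -> no match (matches: 0)
  'broke' -> not in reference -> no match (matches: 0)
  'quickly' -> not in reference -> no match (matches: 0)
  'quickly' -> not in reference -> no match (matches: 0)
  'lamp' -> in reference (ref count 1, used 1/1) -> match (matches: 1)
  'broke' -> not in reference -> no match (matches: 1)
Clipped matches: 1, Candidate length: 6
Precision = 1/6

1/6


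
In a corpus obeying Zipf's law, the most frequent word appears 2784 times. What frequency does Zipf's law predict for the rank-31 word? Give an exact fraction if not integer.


Zipf's law: freq(rank) = f1 / rank
f1 = 2784, rank = 31
freq = 2784 / 31
GCD(2784, 31) = 1
Simplified: 2784/31

2784/31


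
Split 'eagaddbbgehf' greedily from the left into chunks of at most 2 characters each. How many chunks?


'eagaddbbgehf' has 12 characters.
Chunking with max size 2:
  Chunk 1: 'ea' (positions 0-1)
  Chunk 2: 'ga' (positions 2-3)
  Chunk 3: 'dd' (positions 4-5)
  Chunk 4: 'bb' (positions 6-7)
  Chunk 5: 'ge' (positions 8-9)
  Chunk 6: 'hf' (positions 10-11)
Total chunks: ceil(12 / 2) = 6

6


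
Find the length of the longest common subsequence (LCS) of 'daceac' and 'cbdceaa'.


DP table for LCS of 'daceac' and 'cbdceaa':
       c  b  d  c  e  a  a
    0  0  0  0  0  0  0  0
  d 0  0  0  1  1  1  1  1
  a 0  0  0  1  1  1  2  2
  c 0  1  1  1  2  2  2  2
  e 0  1  1  1  2  3  3  3
  a 0  1  1  1  2  3  4  4
  c 0  1  1  1  2  3  4  4
LCS: 'dcea'
LCS length = 4

4


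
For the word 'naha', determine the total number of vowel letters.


Scanning each character of 'naha':
  Position 1: 'n' -> consonant (running count: 0)
  Position 2: 'a' -> vowel (running count: 1)
  Position 3: 'h' -> consonant (running count: 1)
  Position 4: 'a' -> vowel (running count: 2)
Total vowels: 2

2


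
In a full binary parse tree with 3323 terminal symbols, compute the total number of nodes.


Leaf nodes (terminals): 3323
Internal nodes = n - 1 = 3323 - 1 = 3322
Total = leaves + internal = 3323 + 3322 = 6645

6645


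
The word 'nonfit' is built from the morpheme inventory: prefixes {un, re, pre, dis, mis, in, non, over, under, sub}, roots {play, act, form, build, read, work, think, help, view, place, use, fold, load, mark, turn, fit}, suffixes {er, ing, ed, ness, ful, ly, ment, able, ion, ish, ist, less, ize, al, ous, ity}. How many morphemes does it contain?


Segmenting 'nonfit' against the inventory:
  'non' -> prefix (morpheme 1)
  'fit' -> root (morpheme 2)
Total morphemes: 2

2


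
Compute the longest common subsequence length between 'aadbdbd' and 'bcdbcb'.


DP table for LCS of 'aadbdbd' and 'bcdbcb':
       b  c  d  b  c  b
    0  0  0  0  0  0  0
  a 0  0  0  0  0  0  0
  a 0  0  0  0  0  0  0
  d 0  0  0  1  1  1  1
  b 0  1  1  1  2  2  2
  d 0  1  1  2  2  2  2
  b 0  1  1  2  3  3  3
  d 0  1  1  2  3  3  3
LCS: 'dbb'
LCS length = 3

3


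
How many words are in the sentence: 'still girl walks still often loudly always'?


Counting words by splitting on spaces:
  Word 1: 'still'
  Word 2: 'girl'
  Word 3: 'walks'
  Word 4: 'still'
  Word 5: 'often'
  Word 6: 'loudly'
  Word 7: 'always'
Total words: 7

7


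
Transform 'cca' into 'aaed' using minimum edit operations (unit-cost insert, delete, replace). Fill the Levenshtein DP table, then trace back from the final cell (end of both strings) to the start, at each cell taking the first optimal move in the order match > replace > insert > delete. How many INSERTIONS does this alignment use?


Edit distance = 4. Backtracking from cell (3, 4) with preference match > replace > insert > delete,
then listing the resulting alignment 'cca' -> 'aaed' left to right:
  Step 1: insert 'a' [insertion #1]
  Step 2: replace c->a
  Step 3: replace c->e
  Step 4: replace a->d
Total insertions: 1

1


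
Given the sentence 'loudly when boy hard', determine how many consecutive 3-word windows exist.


Word trigrams from [4] words:
  Trigram 1: (loudly when boy)
  Trigram 2: (when boy hard)
Total word trigrams: 4 - 2 = 2

2


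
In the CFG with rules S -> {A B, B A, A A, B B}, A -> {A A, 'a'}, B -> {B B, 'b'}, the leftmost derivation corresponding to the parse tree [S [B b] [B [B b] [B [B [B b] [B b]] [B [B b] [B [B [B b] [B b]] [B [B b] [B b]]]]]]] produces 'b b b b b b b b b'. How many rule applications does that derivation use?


Every bracketed nonterminal node [X ...] in the tree is produced by exactly one rule application.
Reading the tree off as a leftmost derivation:
  Step 1: S  =>  B B   (applied S -> B B)
  Step 2: B B  =>  b B   (applied B -> b)
  Step 3: b B  =>  b B B   (applied B -> B B)
  Step 4: b B B  =>  b b B   (applied B -> b)
  Step 5: b b B  =>  b b B B   (applied B -> B B)
  Step 6: b b B B  =>  b b B B B   (applied B -> B B)
  Step 7: b b B B B  =>  b b b B B   (applied B -> b)
  Step 8: b b b B B  =>  b b b b B   (applied B -> b)
  Step 9: b b b b B  =>  b b b b B B   (applied B -> B B)
  Step 10: b b b b B B  =>  b b b b b B   (applied B -> b)
  Step 11: b b b b b B  =>  b b b b b B B   (applied B -> B B)
  Step 12: b b b b b B B  =>  b b b b b B B B   (applied B -> B B)
  Step 13: b b b b b B B B  =>  b b b b b b B B   (applied B -> b)
  Step 14: b b b b b b B B  =>  b b b b b b b B   (applied B -> b)
  Step 15: b b b b b b b B  =>  b b b b b b b B B   (applied B -> B B)
  Step 16: b b b b b b b B B  =>  b b b b b b b b B   (applied B -> b)
  Step 17: b b b b b b b b B  =>  b b b b b b b b b   (applied B -> b)
Final yield: b b b b b b b b b
Total rewrite steps: 17

17


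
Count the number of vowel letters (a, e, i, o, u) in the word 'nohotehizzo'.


Scanning each character of 'nohotehizzo':
  Position 1: 'n' -> consonant (running count: 0)
  Position 2: 'o' -> vowel (running count: 1)
  Position 3: 'h' -> consonant (running count: 1)
  Position 4: 'o' -> vowel (running count: 2)
  Position 5: 't' -> consonant (running count: 2)
  Position 6: 'e' -> vowel (running count: 3)
  Position 7: 'h' -> consonant (running count: 3)
  Position 8: 'i' -> vowel (running count: 4)
  Position 9: 'z' -> consonant (running count: 4)
  Position 10: 'z' -> consonant (running count: 4)
  Position 11: 'o' -> vowel (running count: 5)
Total vowels: 5

5


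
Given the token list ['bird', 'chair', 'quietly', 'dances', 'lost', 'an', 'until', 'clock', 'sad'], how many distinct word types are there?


Listing all tokens and tracking unique types:
  Token 1: 'bird' -> NEW (unique so far: 1)
  Token 2: 'chair' -> NEW (unique so far: 2)
  Token 3: 'quietly' -> NEW (unique so far: 3)
  Token 4: 'dances' -> NEW (unique so far: 4)
  Token 5: 'lost' -> NEW (unique so far: 5)
  Token 6: 'an' -> NEW (unique so far: 6)
  Token 7: 'until' -> NEW (unique so far: 7)
  Token 8: 'clock' -> NEW (unique so far: 8)
  Token 9: 'sad' -> NEW (unique so far: 9)
Unique types: ('an', 'bird', 'chair', 'clock', 'dances', 'lost', 'quietly', 'sad', 'until')
Vocabulary size: 9

9


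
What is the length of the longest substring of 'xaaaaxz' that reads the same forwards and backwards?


Scanning 'xaaaaxz' for palindromic substrings.
Substring at positions 0-5: 'xaaaax'.
Check: reverse('xaaaax') = 'xaaaax' -> palindrome confirmed.
Neighbouring characters ('-' / 'z') break symmetry, so it cannot extend further.
No longer palindromic substring exists; longest length = 6

6


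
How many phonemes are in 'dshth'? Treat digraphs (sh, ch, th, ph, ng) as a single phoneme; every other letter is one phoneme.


Parsing 'dshth' greedily, digraphs first:
  'd' -> consonant phoneme (phonemes so far: 1)
  'sh' -> digraph (1 consonant phoneme) (phonemes so far: 2)
  'th' -> digraph (1 consonant phoneme) (phonemes so far: 3)
Total phonemes: 3

3


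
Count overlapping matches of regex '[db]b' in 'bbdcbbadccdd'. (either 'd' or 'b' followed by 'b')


Pattern: [db]b means either 'd' or 'b' followed by 'b'.
Scanning 'bbdcbbadccdd' position-by-position:
  Pos 0: window 'bb' -> MATCH
  Pos 1: window 'bd' -> no
  Pos 2: window 'dc' -> no
  Pos 3: window 'cb' -> no
  Pos 4: window 'bb' -> MATCH
  Pos 5: window 'ba' -> no
  Pos 6: window 'ad' -> no
  Pos 7: window 'dc' -> no
  Pos 8: window 'cc' -> no
  Pos 9: window 'cd' -> no
  Pos 10: window 'dd' -> no
  Pos 11: window 'd' -> no
Total matches: 2

2


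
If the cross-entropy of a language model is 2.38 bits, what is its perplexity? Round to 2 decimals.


Perplexity formula: PP = 2^H
H = 2.38
PP = 2^2.38
Decompose: 2^2.38 = 2^2 * 2^0.38
2^2 = 4, 2^0.38 ~ 1.3013419
PP ~ 4 * 1.3013419 = 5.2053676
Rounded to 2 decimals: 5.21

5.21


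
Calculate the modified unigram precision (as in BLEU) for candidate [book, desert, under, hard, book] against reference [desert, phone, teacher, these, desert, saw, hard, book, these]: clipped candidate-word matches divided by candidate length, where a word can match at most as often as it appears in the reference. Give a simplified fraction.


Reference word counts: {'book': 1, 'desert': 2, 'hard': 1, 'phone': 1, 'saw': 1, 'teacher': 1, 'these': 2}
Checking each candidate word (with clipping):
  'book' -> in reference (ref count 1, used 1/1) -> match (matches: 1)
  'desert' -> in reference (ref count 2, used 1/2) -> match (matches: 2)
  'under' -> not in reference -> no match (matches: 2)
  'hard' -> in reference (ref count 1, used 1/1) -> match (matches: 3)
  'book' -> ref count 1 already used up (1/1) -> clipped, no match (matches: 3)
Clipped matches: 3, Candidate length: 5
Precision = 3/5

3/5


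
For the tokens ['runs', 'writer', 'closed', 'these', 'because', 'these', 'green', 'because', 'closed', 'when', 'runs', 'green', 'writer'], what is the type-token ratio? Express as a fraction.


Tokens: 13
Unique types: ('because', 'closed', 'green', 'runs', 'these', 'when', 'writer') = 7
TTR = 7/13
Already in lowest terms.

7/13


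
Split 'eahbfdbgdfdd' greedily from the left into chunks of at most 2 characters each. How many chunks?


'eahbfdbgdfdd' has 12 characters.
Chunking with max size 2:
  Chunk 1: 'ea' (positions 0-1)
  Chunk 2: 'hb' (positions 2-3)
  Chunk 3: 'fd' (positions 4-5)
  Chunk 4: 'bg' (positions 6-7)
  Chunk 5: 'df' (positions 8-9)
  Chunk 6: 'dd' (positions 10-11)
Total chunks: ceil(12 / 2) = 6

6


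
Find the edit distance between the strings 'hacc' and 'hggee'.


Building DP table for s1='hacc' (len 4) and s2='hggee' (len 5):
       h  g  g  e  e
    0  1  2  3  4  5
  h 1  0  1  2  3  4
  a 2  1  1  2  3  4
  c 3  2  2  2  3  4
  c 4  3  3  3  3  4
Edit distance = dp[4][5] = 4

4


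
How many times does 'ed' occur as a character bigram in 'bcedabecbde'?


Scanning 'bcedabecbde' for bigram 'ed':
  Position 0: 'bc' -> no
  Position 1: 'ce' -> no
  Position 2: 'ed' -> MATCH
  Position 3: 'da' -> no
  Position 4: 'ab' -> no
  Position 5: 'be' -> no
  Position 6: 'ec' -> no
  Position 7: 'cb' -> no
  Position 8: 'bd' -> no
  Position 9: 'de' -> no
Total matches: 1

1


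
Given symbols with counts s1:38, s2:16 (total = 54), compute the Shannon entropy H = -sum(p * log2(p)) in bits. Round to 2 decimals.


Computing entropy H = -sum(p_i * log2(p_i)):
  s1: p = 38/54 = 0.7037, -p*log2(p) = 0.3567
  s2: p = 16/54 = 0.2963, -p*log2(p) = 0.5200
H = sum of terms = 0.8767
Rounded to 2 decimals: 0.88

0.88


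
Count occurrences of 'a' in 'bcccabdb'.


Scanning 'bcccabdb' for 'a':
  Position 4: 'a' -> MATCH (count: 1)
Total occurrences of 'a': 1

1


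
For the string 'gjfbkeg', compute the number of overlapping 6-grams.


String 'gjfbkeg' has length L = 7.
Number of overlapping n-grams = L - n + 1
Substituting: 7 - 6 + 1 = 2

2


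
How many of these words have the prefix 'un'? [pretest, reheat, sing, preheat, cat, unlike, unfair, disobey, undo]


Checking each word for prefix 'un':
  'pretest' -> no (count: 0)
  'reheat' -> no (count: 0)
  'sing' -> no (count: 0)
  'preheat' -> no (count: 0)
  'cat' -> no (count: 0)
  'unlike' -> YES, starts with 'un' (count: 1)
  'unfair' -> YES, starts with 'un' (count: 2)
  'disobey' -> no (count: 2)
  'undo' -> YES, starts with 'un' (count: 3)
Total with prefix 'un': 3

3


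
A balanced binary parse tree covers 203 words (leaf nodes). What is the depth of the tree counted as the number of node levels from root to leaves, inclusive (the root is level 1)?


In a balanced binary tree with n leaves the deepest leaf is ceil(log2(n)) edges below the root,
so counting node levels inclusive of root and leaves gives ceil(log2(n)) + 1 levels.
log2(203) = 7.6653
ceil(7.6653) = 8
levels = 8 + 1 = 9

9


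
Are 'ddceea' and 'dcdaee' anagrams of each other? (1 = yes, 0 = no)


Sort characters of 'ddceea': 'acddee'
Sort characters of 'dcdaee': 'acddee'
Sorted forms match -> they ARE anagrams
Result: 1

1


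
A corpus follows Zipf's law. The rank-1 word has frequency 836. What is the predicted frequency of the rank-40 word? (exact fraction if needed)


Zipf's law: freq(rank) = f1 / rank
f1 = 836, rank = 40
freq = 836 / 40
GCD(836, 40) = 4
Simplified: 209/10

209/10


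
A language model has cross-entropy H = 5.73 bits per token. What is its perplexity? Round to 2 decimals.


Perplexity formula: PP = 2^H
H = 5.73
PP = 2^5.73
Decompose: 2^5.73 = 2^5 * 2^0.73
2^5 = 32, 2^0.73 ~ 1.6586391
PP ~ 32 * 1.6586391 = 53.0764512
Rounded to 2 decimals: 53.08

53.08


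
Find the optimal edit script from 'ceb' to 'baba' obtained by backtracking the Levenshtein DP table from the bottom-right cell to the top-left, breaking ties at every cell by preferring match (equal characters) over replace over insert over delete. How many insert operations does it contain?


Edit distance = 3. Backtracking from cell (3, 4) with preference match > replace > insert > delete,
then listing the resulting alignment 'ceb' -> 'baba' left to right:
  Step 1: replace c->b
  Step 2: replace e->a
  Step 3: keep 'b'
  Step 4: insert 'a' [insertion #1]
Total insertions: 1

1


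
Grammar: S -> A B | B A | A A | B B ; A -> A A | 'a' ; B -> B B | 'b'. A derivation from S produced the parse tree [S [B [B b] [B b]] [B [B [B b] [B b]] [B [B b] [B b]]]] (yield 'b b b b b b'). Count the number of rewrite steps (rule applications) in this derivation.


Every bracketed nonterminal node [X ...] in the tree is produced by exactly one rule application.
Reading the tree off as a leftmost derivation:
  Step 1: S  =>  B B   (applied S -> B B)
  Step 2: B B  =>  B B B   (applied B -> B B)
  Step 3: B B B  =>  b B B   (applied B -> b)
  Step 4: b B B  =>  b b B   (applied B -> b)
  Step 5: b b B  =>  b b B B   (applied B -> B B)
  Step 6: b b B B  =>  b b B B B   (applied B -> B B)
  Step 7: b b B B B  =>  b b b B B   (applied B -> b)
  Step 8: b b b B B  =>  b b b b B   (applied B -> b)
  Step 9: b b b b B  =>  b b b b B B   (applied B -> B B)
  Step 10: b b b b B B  =>  b b b b b B   (applied B -> b)
  Step 11: b b b b b B  =>  b b b b b b   (applied B -> b)
Final yield: b b b b b b
Total rewrite steps: 11

11


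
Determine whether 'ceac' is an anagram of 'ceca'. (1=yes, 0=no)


Sort characters of 'ceac': 'acce'
Sort characters of 'ceca': 'acce'
Sorted forms match -> they ARE anagrams
Result: 1

1


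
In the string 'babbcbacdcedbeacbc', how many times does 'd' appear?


Scanning 'babbcbacdcedbeacbc' for 'd':
  Position 8: 'd' -> MATCH (count: 1)
  Position 11: 'd' -> MATCH (count: 2)
Total occurrences of 'd': 2

2


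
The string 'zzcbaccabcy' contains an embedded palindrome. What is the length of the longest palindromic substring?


Scanning 'zzcbaccabcy' for palindromic substrings.
Substring at positions 2-9: 'cbaccabc'.
Check: reverse('cbaccabc') = 'cbaccabc' -> palindrome confirmed.
Neighbouring characters ('z' / 'y') break symmetry, so it cannot extend further.
No longer palindromic substring exists; longest length = 8

8


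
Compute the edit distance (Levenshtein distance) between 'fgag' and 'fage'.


Building DP table for s1='fgag' (len 4) and s2='fage' (len 4):
       f  a  g  e
    0  1  2  3  4
  f 1  0  1  2  3
  g 2  1  1  1  2
  a 3  2  1  2  2
  g 4  3  2  1  2
Edit distance = dp[4][4] = 2

2


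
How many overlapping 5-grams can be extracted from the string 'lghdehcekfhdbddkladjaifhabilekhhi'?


String 'lghdehcekfhdbddkladjaifhabilekhhi' has length L = 33.
Number of overlapping n-grams = L - n + 1
Substituting: 33 - 5 + 1 = 29

29


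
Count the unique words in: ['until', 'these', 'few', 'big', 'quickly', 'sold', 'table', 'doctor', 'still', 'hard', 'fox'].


Listing all tokens and tracking unique types:
  Token 1: 'until' -> NEW (unique so far: 1)
  Token 2: 'these' -> NEW (unique so far: 2)
  Token 3: 'few' -> NEW (unique so far: 3)
  Token 4: 'big' -> NEW (unique so far: 4)
  Token 5: 'quickly' -> NEW (unique so far: 5)
  Token 6: 'sold' -> NEW (unique so far: 6)
  Token 7: 'table' -> NEW (unique so far: 7)
  Token 8: 'doctor' -> NEW (unique so far: 8)
  Token 9: 'still' -> NEW (unique so far: 9)
  Token 10: 'hard' -> NEW (unique so far: 10)
  Token 11: 'fox' -> NEW (unique so far: 11)
Unique types: ('big', 'doctor', 'few', 'fox', 'hard', 'quickly', 'sold', 'still', 'table', 'these', 'until')
Vocabulary size: 11

11


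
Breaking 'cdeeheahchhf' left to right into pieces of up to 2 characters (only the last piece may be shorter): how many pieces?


'cdeeheahchhf' has 12 characters.
Chunking with max size 2:
  Chunk 1: 'cd' (positions 0-1)
  Chunk 2: 'ee' (positions 2-3)
  Chunk 3: 'he' (positions 4-5)
  Chunk 4: 'ah' (positions 6-7)
  Chunk 5: 'ch' (positions 8-9)
  Chunk 6: 'hf' (positions 10-11)
Total chunks: ceil(12 / 2) = 6

6


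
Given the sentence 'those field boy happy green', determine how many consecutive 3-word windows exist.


Word trigrams from [5] words:
  Trigram 1: (those field boy)
  Trigram 2: (field boy happy)
  Trigram 3: (boy happy green)
Total word trigrams: 5 - 2 = 3

3


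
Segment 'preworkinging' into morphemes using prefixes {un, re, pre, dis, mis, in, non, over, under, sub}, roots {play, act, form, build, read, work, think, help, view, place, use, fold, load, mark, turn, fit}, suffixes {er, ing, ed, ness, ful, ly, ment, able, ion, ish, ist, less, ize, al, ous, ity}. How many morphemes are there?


Segmenting 'preworkinging' against the inventory:
  'pre' -> prefix (morpheme 1)
  'work' -> root (morpheme 2)
  'ing' -> suffix (morpheme 3)
  'ing' -> suffix (morpheme 4)
Total morphemes: 4

4


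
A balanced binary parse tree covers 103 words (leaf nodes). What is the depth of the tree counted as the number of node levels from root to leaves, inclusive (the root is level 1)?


In a balanced binary tree with n leaves the deepest leaf is ceil(log2(n)) edges below the root,
so counting node levels inclusive of root and leaves gives ceil(log2(n)) + 1 levels.
log2(103) = 6.6865
ceil(6.6865) = 7
levels = 7 + 1 = 8

8


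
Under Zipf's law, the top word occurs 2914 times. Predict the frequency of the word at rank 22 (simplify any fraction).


Zipf's law: freq(rank) = f1 / rank
f1 = 2914, rank = 22
freq = 2914 / 22
GCD(2914, 22) = 2
Simplified: 1457/11

1457/11


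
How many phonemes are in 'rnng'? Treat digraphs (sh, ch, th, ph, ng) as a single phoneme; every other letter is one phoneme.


Parsing 'rnng' greedily, digraphs first:
  'r' -> consonant phoneme (phonemes so far: 1)
  'n' -> consonant phoneme (phonemes so far: 2)
  'ng' -> digraph (1 consonant phoneme) (phonemes so far: 3)
Total phonemes: 3

3


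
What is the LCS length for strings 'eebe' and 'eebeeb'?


DP table for LCS of 'eebe' and 'eebeeb':
       e  e  b  e  e  b
    0  0  0  0  0  0  0
  e 0  1  1  1  1  1  1
  e 0  1  2  2  2  2  2
  b 0  1  2  3  3  3  3
  e 0  1  2  3  4  4  4
LCS: 'eebe'
LCS length = 4

4


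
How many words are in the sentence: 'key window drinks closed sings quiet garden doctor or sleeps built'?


Counting words by splitting on spaces:
  Word 1: 'key'
  Word 2: 'window'
  Word 3: 'drinks'
  Word 4: 'closed'
  Word 5: 'sings'
  Word 6: 'quiet'
  Word 7: 'garden'
  Word 8: 'doctor'
  Word 9: 'or'
  Word 10: 'sleeps'
  Word 11: 'built'
Total words: 11

11


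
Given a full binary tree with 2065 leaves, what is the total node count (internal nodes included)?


Leaf nodes (terminals): 2065
Internal nodes = n - 1 = 2065 - 1 = 2064
Total = leaves + internal = 2065 + 2064 = 4129

4129


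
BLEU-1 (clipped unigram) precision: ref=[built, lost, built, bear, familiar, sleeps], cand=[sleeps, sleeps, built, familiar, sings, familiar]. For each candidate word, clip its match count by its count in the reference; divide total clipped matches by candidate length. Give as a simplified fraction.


Reference word counts: {'bear': 1, 'built': 2, 'familiar': 1, 'lost': 1, 'sleeps': 1}
Checking each candidate word (with clipping):
  'sleeps' -> in reference (ref count 1, used 1/1) -> match (matches: 1)
  'sleeps' -> ref count 1 already used up (1/1) -> clipped, no match (matches: 1)
  'built' -> in reference (ref count 2, used 1/2) -> match (matches: 2)
  'familiar' -> in reference (ref count 1, used 1/1) -> match (matches: 3)
  'sings' -> not in reference -> no match (matches: 3)
  'familiar' -> ref count 1 already used up (1/1) -> clipped, no match (matches: 3)
Clipped matches: 3, Candidate length: 6
Precision = 3/6 = 1/2

1/2


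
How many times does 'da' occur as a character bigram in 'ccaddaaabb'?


Scanning 'ccaddaaabb' for bigram 'da':
  Position 0: 'cc' -> no
  Position 1: 'ca' -> no
  Position 2: 'ad' -> no
  Position 3: 'dd' -> no
  Position 4: 'da' -> MATCH
  Position 5: 'aa' -> no
  Position 6: 'aa' -> no
  Position 7: 'ab' -> no
  Position 8: 'bb' -> no
Total matches: 1

1


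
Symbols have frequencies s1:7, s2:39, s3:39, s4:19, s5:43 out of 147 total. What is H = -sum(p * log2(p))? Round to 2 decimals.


Computing entropy H = -sum(p_i * log2(p_i)):
  s1: p = 7/147 = 0.0476, -p*log2(p) = 0.2092
  s2: p = 39/147 = 0.2653, -p*log2(p) = 0.5079
  s3: p = 39/147 = 0.2653, -p*log2(p) = 0.5079
  s4: p = 19/147 = 0.1293, -p*log2(p) = 0.3815
  s5: p = 43/147 = 0.2925, -p*log2(p) = 0.5188
H = sum of terms = 2.1253
Rounded to 2 decimals: 2.13

2.13


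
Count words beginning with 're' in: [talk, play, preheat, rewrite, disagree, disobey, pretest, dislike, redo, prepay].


Checking each word for prefix 're':
  'talk' -> no (count: 0)
  'play' -> no (count: 0)
  'preheat' -> no (count: 0)
  'rewrite' -> YES, starts with 're' (count: 1)
  'disagree' -> no (count: 1)
  'disobey' -> no (count: 1)
  'pretest' -> no (count: 1)
  'dislike' -> no (count: 1)
  'redo' -> YES, starts with 're' (count: 2)
  'prepay' -> no (count: 2)
Total with prefix 're': 2

2


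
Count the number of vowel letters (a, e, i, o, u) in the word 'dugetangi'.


Scanning each character of 'dugetangi':
  Position 1: 'd' -> consonant (running count: 0)
  Position 2: 'u' -> vowel (running count: 1)
  Position 3: 'g' -> consonant (running count: 1)
  Position 4: 'e' -> vowel (running count: 2)
  Position 5: 't' -> consonant (running count: 2)
  Position 6: 'a' -> vowel (running count: 3)
  Position 7: 'n' -> consonant (running count: 3)
  Position 8: 'g' -> consonant (running count: 3)
  Position 9: 'i' -> vowel (running count: 4)
Total vowels: 4

4


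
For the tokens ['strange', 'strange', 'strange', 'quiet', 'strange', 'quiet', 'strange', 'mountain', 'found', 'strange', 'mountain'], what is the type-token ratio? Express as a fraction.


Tokens: 11
Unique types: ('found', 'mountain', 'quiet', 'strange') = 4
TTR = 4/11
Already in lowest terms.

4/11


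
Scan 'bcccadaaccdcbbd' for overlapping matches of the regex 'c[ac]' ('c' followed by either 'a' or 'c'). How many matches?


Pattern: c[ac] means 'c' followed by either 'a' or 'c'.
Scanning 'bcccadaaccdcbbd' position-by-position:
  Pos 0: window 'bc' -> no
  Pos 1: window 'cc' -> MATCH
  Pos 2: window 'cc' -> MATCH
  Pos 3: window 'ca' -> MATCH
  Pos 4: window 'ad' -> no
  Pos 5: window 'da' -> no
  Pos 6: window 'aa' -> no
  Pos 7: window 'ac' -> no
  Pos 8: window 'cc' -> MATCH
  Pos 9: window 'cd' -> no
  Pos 10: window 'dc' -> no
  Pos 11: window 'cb' -> no
  Pos 12: window 'bb' -> no
  Pos 13: window 'bd' -> no
  Pos 14: window 'd' -> no
Total matches: 4

4


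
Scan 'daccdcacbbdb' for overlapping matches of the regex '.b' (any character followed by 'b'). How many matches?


Pattern: .b means any character followed by 'b'.
Scanning 'daccdcacbbdb' position-by-position:
  Pos 0: window 'da' -> no
  Pos 1: window 'ac' -> no
  Pos 2: window 'cc' -> no
  Pos 3: window 'cd' -> no
  Pos 4: window 'dc' -> no
  Pos 5: window 'ca' -> no
  Pos 6: window 'ac' -> no
  Pos 7: window 'cb' -> MATCH
  Pos 8: window 'bb' -> MATCH
  Pos 9: window 'bd' -> no
  Pos 10: window 'db' -> MATCH
  Pos 11: window 'b' -> no
Total matches: 3

3


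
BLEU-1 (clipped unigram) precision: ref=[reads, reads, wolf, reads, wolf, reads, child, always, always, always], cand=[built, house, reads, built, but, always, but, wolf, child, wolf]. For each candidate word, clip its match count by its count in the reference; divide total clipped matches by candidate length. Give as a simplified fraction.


Reference word counts: {'always': 3, 'child': 1, 'reads': 4, 'wolf': 2}
Checking each candidate word (with clipping):
  'built' -> not in reference -> no match (matches: 0)
  'house' -> not in reference -> no match (matches: 0)
  'reads' -> in reference (ref count 4, used 1/4) -> match (matches: 1)
  'built' -> not in reference -> no match (matches: 1)
  'but' -> not in reference -> no match (matches: 1)
  'always' -> in reference (ref count 3, used 1/3) -> match (matches: 2)
  'but' -> not in reference -> no match (matches: 2)
  'wolf' -> in reference (ref count 2, used 1/2) -> match (matches: 3)
  'child' -> in reference (ref count 1, used 1/1) -> match (matches: 4)
  'wolf' -> in reference (ref count 2, used 2/2) -> match (matches: 5)
Clipped matches: 5, Candidate length: 10
Precision = 5/10 = 1/2

1/2


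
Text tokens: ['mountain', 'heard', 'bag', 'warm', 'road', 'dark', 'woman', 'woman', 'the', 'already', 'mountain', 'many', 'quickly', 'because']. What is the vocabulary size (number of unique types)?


Listing all tokens and tracking unique types:
  Token 1: 'mountain' -> NEW (unique so far: 1)
  Token 2: 'heard' -> NEW (unique so far: 2)
  Token 3: 'bag' -> NEW (unique so far: 3)
  Token 4: 'warm' -> NEW (unique so far: 4)
  Token 5: 'road' -> NEW (unique so far: 5)
  Token 6: 'dark' -> NEW (unique so far: 6)
  Token 7: 'woman' -> NEW (unique so far: 7)
  Token 8: 'woman' -> duplicate (unique so far: 7)
  Token 9: 'the' -> NEW (unique so far: 8)
  Token 10: 'already' -> NEW (unique so far: 9)
  Token 11: 'mountain' -> duplicate (unique so far: 9)
  Token 12: 'many' -> NEW (unique so far: 10)
  Token 13: 'quickly' -> NEW (unique so far: 11)
  Token 14: 'because' -> NEW (unique so far: 12)
Unique types: ('already', 'bag', 'because', 'dark', 'heard', 'many', 'mountain', 'quickly', 'road', 'the', 'warm', 'woman')
Vocabulary size: 12

12


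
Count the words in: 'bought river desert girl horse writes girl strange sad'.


Counting words by splitting on spaces:
  Word 1: 'bought'
  Word 2: 'river'
  Word 3: 'desert'
  Word 4: 'girl'
  Word 5: 'horse'
  Word 6: 'writes'
  Word 7: 'girl'
  Word 8: 'strange'
  Word 9: 'sad'
Total words: 9

9


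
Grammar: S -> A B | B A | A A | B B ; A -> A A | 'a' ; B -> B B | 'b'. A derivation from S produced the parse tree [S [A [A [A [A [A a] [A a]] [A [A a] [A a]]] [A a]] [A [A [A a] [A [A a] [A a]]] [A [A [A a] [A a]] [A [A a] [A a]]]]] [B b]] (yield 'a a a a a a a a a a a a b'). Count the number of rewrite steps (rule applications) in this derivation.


Every bracketed nonterminal node [X ...] in the tree is produced by exactly one rule application.
Reading the tree off as a leftmost derivation:
  Step 1: S  =>  A B   (applied S -> A B)
  Step 2: A B  =>  A A B   (applied A -> A A)
  Step 3: A A B  =>  A A A B   (applied A -> A A)
  Step 4: A A A B  =>  A A A A B   (applied A -> A A)
  Step 5: A A A A B  =>  A A A A A B   (applied A -> A A)
  Step 6: A A A A A B  =>  a A A A A B   (applied A -> a)
  Step 7: a A A A A B  =>  a a A A A B   (applied A -> a)
  Step 8: a a A A A B  =>  a a A A A A B   (applied A -> A A)
  Step 9: a a A A A A B  =>  a a a A A A B   (applied A -> a)
  Step 10: a a a A A A B  =>  a a a a A A B   (applied A -> a)
  Step 11: a a a a A A B  =>  a a a a a A B   (applied A -> a)
  Step 12: a a a a a A B  =>  a a a a a A A B   (applied A -> A A)
  Step 13: a a a a a A A B  =>  a a a a a A A A B   (applied A -> A A)
  Step 14: a a a a a A A A B  =>  a a a a a a A A B   (applied A -> a)
  Step 15: a a a a a a A A B  =>  a a a a a a A A A B   (applied A -> A A)
  Step 16: a a a a a a A A A B  =>  a a a a a a a A A B   (applied A -> a)
  Step 17: a a a a a a a A A B  =>  a a a a a a a a A B   (applied A -> a)
  Step 18: a a a a a a a a A B  =>  a a a a a a a a A A B   (applied A -> A A)
  Step 19: a a a a a a a a A A B  =>  a a a a a a a a A A A B   (applied A -> A A)
  Step 20: a a a a a a a a A A A B  =>  a a a a a a a a a A A B   (applied A -> a)
  Step 21: a a a a a a a a a A A B  =>  a a a a a a a a a a A B   (applied A -> a)
  Step 22: a a a a a a a a a a A B  =>  a a a a a a a a a a A A B   (applied A -> A A)
  Step 23: a a a a a a a a a a A A B  =>  a a a a a a a a a a a A B   (applied A -> a)
  Step 24: a a a a a a a a a a a A B  =>  a a a a a a a a a a a a B   (applied A -> a)
  Step 25: a a a a a a a a a a a a B  =>  a a a a a a a a a a a a b   (applied B -> b)
Final yield: a a a a a a a a a a a a b
Total rewrite steps: 25

25
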